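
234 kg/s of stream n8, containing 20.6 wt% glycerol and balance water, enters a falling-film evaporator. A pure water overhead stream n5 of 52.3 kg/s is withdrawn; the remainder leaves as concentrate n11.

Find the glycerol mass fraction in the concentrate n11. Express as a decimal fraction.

0.265

glycerol is not removed: 234×0.206 = 48.204 kg/s of glycerol enters n11.
Concentrate = 234 − 52.3 = 181.7 kg/s.
Mass fraction = 48.204/181.7 = 0.265.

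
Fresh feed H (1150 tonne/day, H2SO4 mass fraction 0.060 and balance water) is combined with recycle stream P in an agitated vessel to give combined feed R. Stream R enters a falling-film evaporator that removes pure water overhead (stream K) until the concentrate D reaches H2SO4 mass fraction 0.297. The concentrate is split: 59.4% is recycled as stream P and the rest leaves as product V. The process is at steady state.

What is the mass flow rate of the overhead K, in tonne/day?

Overall H2SO4 balance (none leaves overhead): H2SO4 in fresh feed = H2SO4 in product, i.e. 1150×0.060 = (1−0.594)·D·0.297.
D = 69/(0.297×0.406) = 572.22 tonne/day.
Recycle P = 0.594×572.22 = 339.9 tonne/day.
Combined feed R = 1150 + 339.9 = 1489.9 tonne/day.
Overhead K = R − D = 1489.9 − 572.22 = 917.68 tonne/day.

917.7 tonne/day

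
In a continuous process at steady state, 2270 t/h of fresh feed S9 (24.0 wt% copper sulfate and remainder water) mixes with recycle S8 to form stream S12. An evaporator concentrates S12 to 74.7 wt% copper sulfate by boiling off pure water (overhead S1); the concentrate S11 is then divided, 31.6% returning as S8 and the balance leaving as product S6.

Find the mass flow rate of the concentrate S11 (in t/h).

Overall copper sulfate balance (none leaves overhead): copper sulfate in fresh feed = copper sulfate in product, i.e. 2270×0.240 = (1−0.316)·S11·0.747.
S11 = 544.8/(0.747×0.684) = 1066.3 t/h.

1066 t/h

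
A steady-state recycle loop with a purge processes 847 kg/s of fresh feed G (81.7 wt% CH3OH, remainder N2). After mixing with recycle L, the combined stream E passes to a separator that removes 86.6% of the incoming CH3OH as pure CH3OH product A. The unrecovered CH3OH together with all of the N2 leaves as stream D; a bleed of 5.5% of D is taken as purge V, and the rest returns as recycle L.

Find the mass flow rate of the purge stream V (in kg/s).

N2 enters only via G and leaves only via the purge: 847×0.183 = 0.055×(N2 in D), and the separator passes all N2, so N2 in E = N2 in D = 2818.2 kg/s.
CH3OH in E: m_A = 847×0.817 + (1−0.055)·(1−0.866)·m_A, so m_A = 692/0.8734 = 792.33 kg/s.
D = (1−0.866)×792.33 + 2818.2 = 2924.4 kg/s.
Purge V = 0.055×2924.4 = 160.84 kg/s.

160.8 kg/s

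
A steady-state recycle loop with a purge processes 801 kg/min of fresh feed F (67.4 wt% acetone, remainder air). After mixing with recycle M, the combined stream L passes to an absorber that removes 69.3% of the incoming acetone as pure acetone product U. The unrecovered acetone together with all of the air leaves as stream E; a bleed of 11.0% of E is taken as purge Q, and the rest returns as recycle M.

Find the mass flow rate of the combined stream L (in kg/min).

3117 kg/min

air enters only via F and leaves only via the purge: 801×0.326 = 0.110×(air in E), and the absorber passes all air, so air in L = air in E = 2373.9 kg/min.
acetone in L: m_A = 801×0.674 + (1−0.110)·(1−0.693)·m_A, so m_A = 539.87/0.7268 = 742.84 kg/min.
L = 742.84 + 2373.9 = 3116.7 kg/min.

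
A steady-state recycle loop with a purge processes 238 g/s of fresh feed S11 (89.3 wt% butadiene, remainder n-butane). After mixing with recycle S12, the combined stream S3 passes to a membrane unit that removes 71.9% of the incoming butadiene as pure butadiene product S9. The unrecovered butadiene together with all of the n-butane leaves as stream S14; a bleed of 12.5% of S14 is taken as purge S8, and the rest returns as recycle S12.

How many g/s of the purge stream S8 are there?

35.37 g/s

n-butane enters only via S11 and leaves only via the purge: 238×0.107 = 0.125×(n-butane in S14), and the membrane unit passes all n-butane, so n-butane in S3 = n-butane in S14 = 203.73 g/s.
butadiene in S3: m_A = 238×0.893 + (1−0.125)·(1−0.719)·m_A, so m_A = 212.53/0.7541 = 281.83 g/s.
S14 = (1−0.719)×281.83 + 203.73 = 282.92 g/s.
Purge S8 = 0.125×282.92 = 35.365 g/s.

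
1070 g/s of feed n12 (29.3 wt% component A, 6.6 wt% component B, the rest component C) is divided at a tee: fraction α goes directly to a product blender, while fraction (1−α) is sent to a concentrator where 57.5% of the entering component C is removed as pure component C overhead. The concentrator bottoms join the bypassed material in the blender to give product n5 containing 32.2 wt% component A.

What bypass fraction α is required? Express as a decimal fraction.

0.756

All 1070×0.293 = 313.51 g/s of component A reaches n5, so n5 = 313.51/0.322 = 973.63 g/s and vapour = 96.366 g/s.
The evaporator receives (1−α)·1070 of feed at 0.641 component C and removes 0.575 of that component C:
0.575×0.641×(1−α)×1070 = 96.366
(1−α) = 96.366/394.38 = 0.2444;  α = 0.7556.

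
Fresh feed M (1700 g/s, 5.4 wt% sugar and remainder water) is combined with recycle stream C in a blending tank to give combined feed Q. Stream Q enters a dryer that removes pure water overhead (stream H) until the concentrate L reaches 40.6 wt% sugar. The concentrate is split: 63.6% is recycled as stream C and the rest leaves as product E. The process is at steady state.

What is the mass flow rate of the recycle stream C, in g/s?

Overall sugar balance (none leaves overhead): sugar in fresh feed = sugar in product, i.e. 1700×0.054 = (1−0.636)·L·0.406.
L = 91.8/(0.406×0.364) = 621.18 g/s.
Recycle C = 0.636×621.18 = 395.07 g/s.

395.1 g/s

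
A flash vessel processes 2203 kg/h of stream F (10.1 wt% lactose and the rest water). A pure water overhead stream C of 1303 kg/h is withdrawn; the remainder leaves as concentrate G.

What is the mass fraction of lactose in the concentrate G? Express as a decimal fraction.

lactose is not removed: 2203×0.101 = 222.5 kg/h of lactose enters G.
Concentrate = 2203 − 1303 = 900 kg/h.
Mass fraction = 222.5/900 = 0.247.

0.247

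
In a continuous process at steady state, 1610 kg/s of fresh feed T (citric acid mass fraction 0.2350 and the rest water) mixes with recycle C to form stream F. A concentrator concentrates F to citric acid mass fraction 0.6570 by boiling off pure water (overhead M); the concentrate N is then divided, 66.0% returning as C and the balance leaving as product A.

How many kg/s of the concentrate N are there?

Overall citric acid balance (none leaves overhead): citric acid in fresh feed = citric acid in product, i.e. 1610×0.235 = (1−0.660)·N·0.657.
N = 378.35/(0.657×0.340) = 1693.8 kg/s.

1694 kg/s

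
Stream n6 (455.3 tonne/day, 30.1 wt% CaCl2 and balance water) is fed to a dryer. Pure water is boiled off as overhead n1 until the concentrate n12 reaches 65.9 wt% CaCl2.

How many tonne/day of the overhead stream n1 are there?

CaCl2 is conserved: 455.3×0.301 = 137.05 tonne/day all reports to the concentrate.
Concentrate = 137.05/(target fraction) = 207.96 tonne/day.
Overhead = 455.3 − 207.96 = 247.34 tonne/day.

247.3 tonne/day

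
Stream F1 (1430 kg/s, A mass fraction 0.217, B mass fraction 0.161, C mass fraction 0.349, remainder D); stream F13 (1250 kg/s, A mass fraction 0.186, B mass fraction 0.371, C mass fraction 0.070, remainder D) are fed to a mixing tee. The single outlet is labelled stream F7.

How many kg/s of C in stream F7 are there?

C out = C in = 1430×0.349 + 1250×0.070 = 586.57 kg/s.

586.6 kg/s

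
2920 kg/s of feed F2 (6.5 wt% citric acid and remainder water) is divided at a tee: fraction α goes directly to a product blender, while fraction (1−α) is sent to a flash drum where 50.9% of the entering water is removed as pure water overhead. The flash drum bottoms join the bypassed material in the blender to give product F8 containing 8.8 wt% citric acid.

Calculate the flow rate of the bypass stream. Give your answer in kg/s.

All 2920×0.065 = 189.8 kg/s of citric acid reaches F8, so F8 = 189.8/0.088 = 2156.8 kg/s and vapour = 763.18 kg/s.
The evaporator receives (1−α)·2920 of feed at 0.935 water and removes 0.509 of that water:
0.509×0.935×(1−α)×2920 = 763.18
(1−α) = 763.18/1389.7 = 0.5492;  α = 0.4508.
Bypass flow = 0.4508×2920 = 1316.4 kg/s.

1316 kg/s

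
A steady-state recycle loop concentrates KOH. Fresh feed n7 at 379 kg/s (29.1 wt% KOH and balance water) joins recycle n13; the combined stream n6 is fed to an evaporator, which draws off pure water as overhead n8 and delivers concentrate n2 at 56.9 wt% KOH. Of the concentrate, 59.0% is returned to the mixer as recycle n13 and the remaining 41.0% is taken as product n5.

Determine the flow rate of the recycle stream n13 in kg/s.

Overall KOH balance (none leaves overhead): KOH in fresh feed = KOH in product, i.e. 379×0.291 = (1−0.590)·n2·0.569.
n2 = 110.29/(0.569×0.410) = 472.75 kg/s.
Recycle n13 = 0.590×472.75 = 278.93 kg/s.

278.9 kg/s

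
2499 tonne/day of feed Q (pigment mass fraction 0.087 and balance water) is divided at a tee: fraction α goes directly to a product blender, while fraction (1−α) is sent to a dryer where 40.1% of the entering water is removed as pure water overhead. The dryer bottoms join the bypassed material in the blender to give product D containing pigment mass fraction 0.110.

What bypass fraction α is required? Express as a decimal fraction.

0.429

All 2499×0.087 = 217.41 tonne/day of pigment reaches D, so D = 217.41/0.110 = 1976.5 tonne/day and vapour = 522.52 tonne/day.
The evaporator receives (1−α)·2499 of feed at 0.913 water and removes 0.401 of that water:
0.401×0.913×(1−α)×2499 = 522.52
(1−α) = 522.52/914.92 = 0.5711;  α = 0.4289.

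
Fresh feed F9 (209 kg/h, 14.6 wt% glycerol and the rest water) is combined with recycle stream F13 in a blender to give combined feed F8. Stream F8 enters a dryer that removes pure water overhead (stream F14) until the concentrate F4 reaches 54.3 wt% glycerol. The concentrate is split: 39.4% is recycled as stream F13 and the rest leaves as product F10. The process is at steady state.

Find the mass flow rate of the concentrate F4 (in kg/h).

92.73 kg/h

Overall glycerol balance (none leaves overhead): glycerol in fresh feed = glycerol in product, i.e. 209×0.146 = (1−0.394)·F4·0.543.
F4 = 30.514/(0.543×0.606) = 92.731 kg/h.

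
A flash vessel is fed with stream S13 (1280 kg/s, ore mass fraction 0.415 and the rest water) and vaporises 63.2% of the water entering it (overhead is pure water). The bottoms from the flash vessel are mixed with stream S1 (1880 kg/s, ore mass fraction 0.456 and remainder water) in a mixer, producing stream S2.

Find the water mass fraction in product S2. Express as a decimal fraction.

0.483

Vapour removed = 0.632×0.585×1280 = 473.24 kg/s; concentrate = 806.76 kg/s.
water reaching the mixer = 275.56 (from concentrate) + 1880×0.544 = 1298.3 kg/s.
Product flow = 806.76 + 1880 = 2686.8 kg/s; water fraction = 0.483.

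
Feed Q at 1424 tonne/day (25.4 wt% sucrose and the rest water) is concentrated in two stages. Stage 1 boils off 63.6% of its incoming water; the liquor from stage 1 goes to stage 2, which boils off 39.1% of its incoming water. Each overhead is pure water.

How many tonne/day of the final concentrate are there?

597.2 tonne/day

water in feed = 1424×0.746 = 1062.3 tonne/day.
After stage 1: water left = (1−0.636)×1062.3 = 386.68; stream total = 748.37 tonne/day.
After stage 2: water left = (1−0.391)×386.68 = 235.49; final concentrate = 597.18 tonne/day.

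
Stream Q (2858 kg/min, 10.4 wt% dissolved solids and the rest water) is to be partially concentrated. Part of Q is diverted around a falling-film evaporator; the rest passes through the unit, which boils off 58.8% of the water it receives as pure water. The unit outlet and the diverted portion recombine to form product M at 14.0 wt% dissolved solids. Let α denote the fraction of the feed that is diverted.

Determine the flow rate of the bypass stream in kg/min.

1463 kg/min

All 2858×0.104 = 297.23 kg/min of dissolved solids reaches M, so M = 297.23/0.140 = 2123.1 kg/min and vapour = 734.91 kg/min.
The evaporator receives (1−α)·2858 of feed at 0.896 water and removes 0.588 of that water:
0.588×0.896×(1−α)×2858 = 734.91
(1−α) = 734.91/1505.7 = 0.4881;  α = 0.5119.
Bypass flow = 0.5119×2858 = 1463.1 kg/min.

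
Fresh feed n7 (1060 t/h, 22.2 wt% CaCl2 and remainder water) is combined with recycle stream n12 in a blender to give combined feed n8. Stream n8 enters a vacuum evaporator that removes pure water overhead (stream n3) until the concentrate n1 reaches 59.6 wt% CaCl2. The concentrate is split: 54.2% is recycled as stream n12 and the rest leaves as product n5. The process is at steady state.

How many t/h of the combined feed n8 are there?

1527 t/h

Overall CaCl2 balance (none leaves overhead): CaCl2 in fresh feed = CaCl2 in product, i.e. 1060×0.222 = (1−0.542)·n1·0.596.
n1 = 235.32/(0.596×0.458) = 862.08 t/h.
Recycle n12 = 0.542×862.08 = 467.25 t/h.
Combined feed n8 = 1060 + 467.25 = 1527.2 t/h.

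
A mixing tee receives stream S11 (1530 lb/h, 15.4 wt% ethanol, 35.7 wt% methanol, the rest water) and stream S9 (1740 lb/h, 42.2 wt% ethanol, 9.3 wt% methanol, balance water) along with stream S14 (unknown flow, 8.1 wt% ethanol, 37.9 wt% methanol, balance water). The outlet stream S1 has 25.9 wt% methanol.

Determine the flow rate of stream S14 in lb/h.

1158 lb/h

Let S14 be the unknown flow. Total out = 3270 + S14.
methanol balance: 708.03 + 0.379·S14 = 0.259·(3270 + S14)
(0.379 − 0.259)·S14 = 0.259×3270 − 708.03 = 138.9
S14 = 138.9 / 0.120 = 1157.5 lb/h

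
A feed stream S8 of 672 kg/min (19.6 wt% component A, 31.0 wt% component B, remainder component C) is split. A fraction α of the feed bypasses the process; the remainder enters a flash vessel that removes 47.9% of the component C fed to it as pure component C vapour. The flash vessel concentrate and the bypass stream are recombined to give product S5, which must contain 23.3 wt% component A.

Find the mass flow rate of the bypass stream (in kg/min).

All 672×0.196 = 131.71 kg/min of component A reaches S5, so S5 = 131.71/0.233 = 565.29 kg/min and vapour = 106.71 kg/min.
The evaporator receives (1−α)·672 of feed at 0.494 component C and removes 0.479 of that component C:
0.479×0.494×(1−α)×672 = 106.71
(1−α) = 106.71/159.01 = 0.6711;  α = 0.3289.
Bypass flow = 0.3289×672 = 221.02 kg/min.

221 kg/min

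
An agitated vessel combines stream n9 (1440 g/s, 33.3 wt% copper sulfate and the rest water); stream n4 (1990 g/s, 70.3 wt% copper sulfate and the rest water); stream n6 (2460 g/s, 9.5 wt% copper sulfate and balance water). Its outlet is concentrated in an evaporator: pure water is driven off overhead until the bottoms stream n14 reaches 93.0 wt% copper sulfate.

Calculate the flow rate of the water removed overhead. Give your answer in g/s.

copper sulfate entering = 1440×0.333 + 1990×0.703 + 2460×0.095 = 2112.2 g/s.
All copper sulfate reports to n14, so n14 = 2112.2/0.930 = 2271.2 g/s.
Total feed = 5890 g/s; overhead = 5890 − 2271.2 = 3618.8 g/s.

3619 g/s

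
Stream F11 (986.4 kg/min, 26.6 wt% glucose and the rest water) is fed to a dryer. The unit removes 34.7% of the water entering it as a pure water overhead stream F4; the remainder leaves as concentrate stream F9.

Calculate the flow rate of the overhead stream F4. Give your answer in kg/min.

251.2 kg/min

water entering = 986.4×0.734 = 724.02 kg/min; overhead removed = 0.347×724.02 = 251.23 kg/min.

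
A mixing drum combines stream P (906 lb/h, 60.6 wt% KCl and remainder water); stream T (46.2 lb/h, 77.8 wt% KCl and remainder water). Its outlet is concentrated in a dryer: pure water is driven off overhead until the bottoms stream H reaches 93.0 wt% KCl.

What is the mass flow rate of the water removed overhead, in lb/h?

KCl entering = 906×0.606 + 46.2×0.778 = 584.98 lb/h.
All KCl reports to H, so H = 584.98/0.930 = 629.01 lb/h.
Total feed = 952.2 lb/h; overhead = 952.2 − 629.01 = 323.19 lb/h.

323.2 lb/h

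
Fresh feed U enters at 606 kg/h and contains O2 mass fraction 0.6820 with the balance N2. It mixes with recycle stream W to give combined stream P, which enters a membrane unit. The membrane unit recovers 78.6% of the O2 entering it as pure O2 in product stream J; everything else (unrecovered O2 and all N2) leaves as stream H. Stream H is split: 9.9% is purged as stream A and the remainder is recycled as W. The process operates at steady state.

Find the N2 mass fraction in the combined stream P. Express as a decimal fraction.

0.7917

N2 enters only via U and leaves only via the purge: 606×0.318 = 0.099×(N2 in H), and the membrane unit passes all N2, so N2 in P = N2 in H = 1946.5 kg/h.
O2 in P: m_A = 606×0.682 + (1−0.099)·(1−0.786)·m_A, so m_A = 413.29/0.8072 = 512.02 kg/h.
P = 512.02 + 1946.5 = 2458.6 kg/h.
N2 fraction in P = 1946.5/2458.6 = 0.7917.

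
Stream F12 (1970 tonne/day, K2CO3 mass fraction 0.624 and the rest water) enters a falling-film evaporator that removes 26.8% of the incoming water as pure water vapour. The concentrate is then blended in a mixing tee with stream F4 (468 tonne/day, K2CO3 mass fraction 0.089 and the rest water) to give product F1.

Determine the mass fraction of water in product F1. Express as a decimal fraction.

0.432

Vapour removed = 0.268×0.376×1970 = 198.51 tonne/day; concentrate = 1771.5 tonne/day.
water reaching the mixer = 542.21 (from concentrate) + 468×0.911 = 968.56 tonne/day.
Product flow = 1771.5 + 468 = 2239.5 tonne/day; water fraction = 0.432.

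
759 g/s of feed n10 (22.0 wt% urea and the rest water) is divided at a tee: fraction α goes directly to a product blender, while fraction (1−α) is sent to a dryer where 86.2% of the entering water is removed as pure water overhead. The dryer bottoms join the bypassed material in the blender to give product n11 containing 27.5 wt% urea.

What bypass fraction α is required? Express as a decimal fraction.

0.703

All 759×0.220 = 166.98 g/s of urea reaches n11, so n11 = 166.98/0.275 = 607.2 g/s and vapour = 151.8 g/s.
The evaporator receives (1−α)·759 of feed at 0.780 water and removes 0.862 of that water:
0.862×0.780×(1−α)×759 = 151.8
(1−α) = 151.8/510.32 = 0.2975;  α = 0.7025.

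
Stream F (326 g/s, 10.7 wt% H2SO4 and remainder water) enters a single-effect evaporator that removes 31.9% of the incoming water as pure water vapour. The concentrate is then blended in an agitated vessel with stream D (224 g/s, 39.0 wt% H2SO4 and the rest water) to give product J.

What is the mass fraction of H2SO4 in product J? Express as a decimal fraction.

0.2674

Vapour removed = 0.319×0.893×326 = 92.867 g/s; concentrate = 233.13 g/s.
H2SO4 reaching the mixer = 34.882 (from concentrate) + 224×0.390 = 122.24 g/s.
Product flow = 233.13 + 224 = 457.13 g/s; H2SO4 fraction = 0.2674.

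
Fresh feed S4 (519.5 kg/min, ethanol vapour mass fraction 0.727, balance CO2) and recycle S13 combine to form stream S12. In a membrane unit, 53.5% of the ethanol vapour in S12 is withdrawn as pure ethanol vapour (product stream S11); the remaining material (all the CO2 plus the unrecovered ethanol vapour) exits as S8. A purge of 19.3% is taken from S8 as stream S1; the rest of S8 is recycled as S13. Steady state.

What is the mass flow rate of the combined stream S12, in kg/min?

CO2 enters only via S4 and leaves only via the purge: 519.5×0.273 = 0.193×(CO2 in S8), and the membrane unit passes all CO2, so CO2 in S12 = CO2 in S8 = 734.84 kg/min.
ethanol vapour in S12: m_A = 519.5×0.727 + (1−0.193)·(1−0.535)·m_A, so m_A = 377.68/0.6247 = 604.53 kg/min.
S12 = 604.53 + 734.84 = 1339.4 kg/min.

1339 kg/min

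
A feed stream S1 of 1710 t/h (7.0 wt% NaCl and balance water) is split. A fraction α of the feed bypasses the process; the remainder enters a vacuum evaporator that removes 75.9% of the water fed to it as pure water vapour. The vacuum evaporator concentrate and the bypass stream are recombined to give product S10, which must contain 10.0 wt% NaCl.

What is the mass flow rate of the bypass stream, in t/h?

983.2 t/h

All 1710×0.070 = 119.7 t/h of NaCl reaches S10, so S10 = 119.7/0.100 = 1197 t/h and vapour = 513 t/h.
The evaporator receives (1−α)·1710 of feed at 0.930 water and removes 0.759 of that water:
0.759×0.930×(1−α)×1710 = 513
(1−α) = 513/1207 = 0.4250;  α = 0.5750.
Bypass flow = 0.5750×1710 = 983.24 t/h.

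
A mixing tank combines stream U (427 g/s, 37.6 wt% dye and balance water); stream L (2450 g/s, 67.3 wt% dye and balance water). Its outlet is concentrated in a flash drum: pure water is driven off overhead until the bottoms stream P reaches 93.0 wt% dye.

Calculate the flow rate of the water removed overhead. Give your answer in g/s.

931.4 g/s

dye entering = 427×0.376 + 2450×0.673 = 1809.4 g/s.
All dye reports to P, so P = 1809.4/0.930 = 1945.6 g/s.
Total feed = 2877 g/s; overhead = 2877 − 1945.6 = 931.41 g/s.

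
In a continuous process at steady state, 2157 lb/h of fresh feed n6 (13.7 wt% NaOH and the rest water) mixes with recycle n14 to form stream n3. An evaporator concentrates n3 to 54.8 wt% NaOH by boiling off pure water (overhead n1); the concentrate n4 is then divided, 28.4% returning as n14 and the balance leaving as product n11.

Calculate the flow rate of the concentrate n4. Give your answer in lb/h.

753.1 lb/h

Overall NaOH balance (none leaves overhead): NaOH in fresh feed = NaOH in product, i.e. 2157×0.137 = (1−0.284)·n4·0.548.
n4 = 295.51/(0.548×0.716) = 753.14 lb/h.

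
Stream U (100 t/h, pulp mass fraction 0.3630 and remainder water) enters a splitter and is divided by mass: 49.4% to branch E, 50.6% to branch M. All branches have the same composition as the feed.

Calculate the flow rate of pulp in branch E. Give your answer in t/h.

17.93 t/h

Branch E total = 0.494×100 = 49.4 t/h.
pulp in E = 0.363×49.4 = 17.932 t/h.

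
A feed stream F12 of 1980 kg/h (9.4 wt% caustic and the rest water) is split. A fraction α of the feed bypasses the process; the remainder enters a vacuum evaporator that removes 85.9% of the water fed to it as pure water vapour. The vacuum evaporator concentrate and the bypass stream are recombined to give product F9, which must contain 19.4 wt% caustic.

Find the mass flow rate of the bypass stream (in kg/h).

668.6 kg/h

All 1980×0.094 = 186.12 kg/h of caustic reaches F9, so F9 = 186.12/0.194 = 959.38 kg/h and vapour = 1020.6 kg/h.
The evaporator receives (1−α)·1980 of feed at 0.906 water and removes 0.859 of that water:
0.859×0.906×(1−α)×1980 = 1020.6
(1−α) = 1020.6/1540.9 = 0.6623;  α = 0.3377.
Bypass flow = 0.3377×1980 = 668.58 kg/h.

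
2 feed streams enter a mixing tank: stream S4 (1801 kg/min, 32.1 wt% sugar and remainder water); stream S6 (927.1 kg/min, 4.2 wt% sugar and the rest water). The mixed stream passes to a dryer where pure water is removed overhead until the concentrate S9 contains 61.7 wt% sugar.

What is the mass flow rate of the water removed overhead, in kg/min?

1728 kg/min

sugar entering = 1801×0.321 + 927.1×0.042 = 617.06 kg/min.
All sugar reports to S9, so S9 = 617.06/0.617 = 1000.1 kg/min.
Total feed = 2728.1 kg/min; overhead = 2728.1 − 1000.1 = 1728 kg/min.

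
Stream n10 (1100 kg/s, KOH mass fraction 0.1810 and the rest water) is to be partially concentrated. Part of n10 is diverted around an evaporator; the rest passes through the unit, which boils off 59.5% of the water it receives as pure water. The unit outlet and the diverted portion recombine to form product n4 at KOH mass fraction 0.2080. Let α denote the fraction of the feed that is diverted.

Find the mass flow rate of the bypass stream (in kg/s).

807 kg/s

All 1100×0.181 = 199.1 kg/s of KOH reaches n4, so n4 = 199.1/0.208 = 957.21 kg/s and vapour = 142.79 kg/s.
The evaporator receives (1−α)·1100 of feed at 0.819 water and removes 0.595 of that water:
0.595×0.819×(1−α)×1100 = 142.79
(1−α) = 142.79/536.04 = 0.2664;  α = 0.7336.
Bypass flow = 0.7336×1100 = 806.98 kg/s.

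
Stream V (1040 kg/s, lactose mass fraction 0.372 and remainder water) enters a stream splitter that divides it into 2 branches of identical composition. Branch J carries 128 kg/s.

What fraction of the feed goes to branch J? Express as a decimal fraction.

0.123

Fraction to J = 128/1040 = 0.1231.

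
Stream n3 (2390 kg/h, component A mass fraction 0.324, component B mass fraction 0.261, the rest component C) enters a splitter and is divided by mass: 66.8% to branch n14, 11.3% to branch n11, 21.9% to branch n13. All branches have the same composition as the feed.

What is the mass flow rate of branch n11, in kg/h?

Branch n11 flow = 0.113×2390 = 270.07 kg/h.

270.1 kg/h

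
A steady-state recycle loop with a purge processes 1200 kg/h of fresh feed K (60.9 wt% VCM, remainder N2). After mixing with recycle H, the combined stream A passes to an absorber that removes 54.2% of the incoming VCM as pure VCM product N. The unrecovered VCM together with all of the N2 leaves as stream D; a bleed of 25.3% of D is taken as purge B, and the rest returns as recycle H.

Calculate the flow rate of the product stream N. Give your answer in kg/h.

602.1 kg/h

VCM in A: m_A = 1200×0.609 + (1−0.253)·(1−0.542)·m_A, so m_A = 730.8/0.6579 = 1110.9 kg/h.
Product N = 0.542×1110.9 = 602.08 kg/h.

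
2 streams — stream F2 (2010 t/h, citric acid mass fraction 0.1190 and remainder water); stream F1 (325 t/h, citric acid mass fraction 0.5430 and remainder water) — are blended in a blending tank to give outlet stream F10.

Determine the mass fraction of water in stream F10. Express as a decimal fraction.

0.8220

Total flow out = 2010 + 325 = 2335 t/h.
water in = 2010×0.881 + 325×0.457 = 1919.3 t/h.
water mass fraction in F10 = 1919.3/2335 = 0.8220.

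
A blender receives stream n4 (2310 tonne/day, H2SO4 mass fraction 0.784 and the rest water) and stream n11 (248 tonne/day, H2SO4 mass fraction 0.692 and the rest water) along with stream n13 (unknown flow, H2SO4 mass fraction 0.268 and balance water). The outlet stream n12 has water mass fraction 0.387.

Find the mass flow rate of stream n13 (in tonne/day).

1202 tonne/day

Let n13 be the unknown flow. Total out = 2558 + n13.
water balance: 575.34 + 0.732·n13 = 0.387·(2558 + n13)
(0.732 − 0.387)·n13 = 0.387×2558 − 575.34 = 414.6
n13 = 414.6 / 0.345 = 1201.7 tonne/day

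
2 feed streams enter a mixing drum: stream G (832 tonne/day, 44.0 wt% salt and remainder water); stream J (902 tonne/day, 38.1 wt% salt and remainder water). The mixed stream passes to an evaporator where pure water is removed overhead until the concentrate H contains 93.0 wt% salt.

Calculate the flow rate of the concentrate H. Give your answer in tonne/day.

763.2 tonne/day

salt entering = 832×0.440 + 902×0.381 = 709.74 tonne/day.
All salt reports to H, so H = 709.74/0.930 = 763.16 tonne/day.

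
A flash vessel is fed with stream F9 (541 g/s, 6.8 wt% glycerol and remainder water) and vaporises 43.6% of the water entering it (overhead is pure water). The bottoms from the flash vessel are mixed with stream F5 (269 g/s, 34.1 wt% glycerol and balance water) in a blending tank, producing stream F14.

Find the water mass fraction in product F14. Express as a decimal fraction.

Vapour removed = 0.436×0.932×541 = 219.84 g/s; concentrate = 321.16 g/s.
water reaching the mixer = 284.38 (from concentrate) + 269×0.659 = 461.65 g/s.
Product flow = 321.16 + 269 = 590.16 g/s; water fraction = 0.782.

0.782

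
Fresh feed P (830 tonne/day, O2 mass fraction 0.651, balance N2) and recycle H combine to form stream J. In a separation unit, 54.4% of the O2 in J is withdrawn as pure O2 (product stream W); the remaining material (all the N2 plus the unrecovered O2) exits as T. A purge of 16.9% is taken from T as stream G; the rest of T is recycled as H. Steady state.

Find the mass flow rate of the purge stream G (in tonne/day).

N2 enters only via P and leaves only via the purge: 830×0.349 = 0.169×(N2 in T), and the separation unit passes all N2, so N2 in J = N2 in T = 1714 tonne/day.
O2 in J: m_A = 830×0.651 + (1−0.169)·(1−0.544)·m_A, so m_A = 540.33/0.6211 = 870.01 tonne/day.
T = (1−0.544)×870.01 + 1714 = 2110.7 tonne/day.
Purge G = 0.169×2110.7 = 356.72 tonne/day.

356.7 tonne/day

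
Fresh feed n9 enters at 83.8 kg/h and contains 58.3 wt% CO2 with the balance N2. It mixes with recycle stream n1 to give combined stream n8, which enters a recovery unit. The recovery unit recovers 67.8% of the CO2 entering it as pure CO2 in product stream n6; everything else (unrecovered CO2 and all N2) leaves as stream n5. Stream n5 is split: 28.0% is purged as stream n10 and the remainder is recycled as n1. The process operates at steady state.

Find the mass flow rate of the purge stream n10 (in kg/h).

N2 enters only via n9 and leaves only via the purge: 83.8×0.417 = 0.280×(N2 in n5), and the recovery unit passes all N2, so N2 in n8 = N2 in n5 = 124.8 kg/h.
CO2 in n8: m_A = 83.8×0.583 + (1−0.280)·(1−0.678)·m_A, so m_A = 48.855/0.7682 = 63.601 kg/h.
n5 = (1−0.678)×63.601 + 124.8 = 145.28 kg/h.
Purge n10 = 0.280×145.28 = 40.679 kg/h.

40.68 kg/h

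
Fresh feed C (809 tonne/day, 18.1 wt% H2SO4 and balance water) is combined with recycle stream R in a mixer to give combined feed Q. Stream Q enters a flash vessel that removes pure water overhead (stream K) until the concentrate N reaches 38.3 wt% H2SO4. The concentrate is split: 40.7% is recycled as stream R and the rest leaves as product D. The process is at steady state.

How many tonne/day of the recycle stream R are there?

Overall H2SO4 balance (none leaves overhead): H2SO4 in fresh feed = H2SO4 in product, i.e. 809×0.181 = (1−0.407)·N·0.383.
N = 146.43/(0.383×0.593) = 644.72 tonne/day.
Recycle R = 0.407×644.72 = 262.4 tonne/day.

262.4 tonne/day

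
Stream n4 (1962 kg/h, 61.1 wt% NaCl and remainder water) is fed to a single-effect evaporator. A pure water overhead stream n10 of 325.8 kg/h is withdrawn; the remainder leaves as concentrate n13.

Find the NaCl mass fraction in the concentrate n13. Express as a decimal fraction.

NaCl is not removed: 1962×0.611 = 1198.8 kg/h of NaCl enters n13.
Concentrate = 1962 − 325.8 = 1636.2 kg/h.
Mass fraction = 1198.8/1636.2 = 0.733.

0.733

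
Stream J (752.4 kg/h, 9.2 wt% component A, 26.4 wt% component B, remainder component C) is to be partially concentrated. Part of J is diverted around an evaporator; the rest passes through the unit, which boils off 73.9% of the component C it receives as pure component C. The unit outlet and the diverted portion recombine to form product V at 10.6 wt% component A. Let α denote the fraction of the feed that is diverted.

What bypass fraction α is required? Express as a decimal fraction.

All 752.4×0.092 = 69.221 kg/h of component A reaches V, so V = 69.221/0.106 = 653.03 kg/h and vapour = 99.374 kg/h.
The evaporator receives (1−α)·752.4 of feed at 0.644 component C and removes 0.739 of that component C:
0.739×0.644×(1−α)×752.4 = 99.374
(1−α) = 99.374/358.08 = 0.2775;  α = 0.7225.

0.722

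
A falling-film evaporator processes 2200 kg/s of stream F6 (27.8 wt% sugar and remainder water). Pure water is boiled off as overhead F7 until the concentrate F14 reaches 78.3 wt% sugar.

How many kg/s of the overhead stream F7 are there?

sugar is conserved: 2200×0.278 = 611.6 kg/s all reports to the concentrate.
Concentrate = 611.6/(target fraction) = 781.1 kg/s.
Overhead = 2200 − 781.1 = 1418.9 kg/s.

1419 kg/s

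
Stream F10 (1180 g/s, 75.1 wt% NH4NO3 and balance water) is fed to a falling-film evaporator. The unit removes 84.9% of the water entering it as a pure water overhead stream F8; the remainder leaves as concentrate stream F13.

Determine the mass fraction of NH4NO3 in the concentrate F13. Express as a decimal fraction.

NH4NO3 is not removed: 1180×0.751 = 886.18 g/s of NH4NO3 enters F13.
water entering = 1180×0.249 = 293.82 g/s; overhead removed = 0.849×293.82 = 249.45 g/s.
Concentrate = 1180 − 249.45 = 930.55 g/s.
Mass fraction = 886.18/930.55 = 0.952.

0.952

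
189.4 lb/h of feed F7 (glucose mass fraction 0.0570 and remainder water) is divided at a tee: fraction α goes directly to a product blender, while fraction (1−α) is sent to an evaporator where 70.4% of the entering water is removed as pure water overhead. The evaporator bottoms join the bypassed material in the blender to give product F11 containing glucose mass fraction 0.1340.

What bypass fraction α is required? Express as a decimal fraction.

All 189.4×0.057 = 10.796 lb/h of glucose reaches F11, so F11 = 10.796/0.134 = 80.566 lb/h and vapour = 108.83 lb/h.
The evaporator receives (1−α)·189.4 of feed at 0.943 water and removes 0.704 of that water:
0.704×0.943×(1−α)×189.4 = 108.83
(1−α) = 108.83/125.74 = 0.8656;  α = 0.1344.

0.134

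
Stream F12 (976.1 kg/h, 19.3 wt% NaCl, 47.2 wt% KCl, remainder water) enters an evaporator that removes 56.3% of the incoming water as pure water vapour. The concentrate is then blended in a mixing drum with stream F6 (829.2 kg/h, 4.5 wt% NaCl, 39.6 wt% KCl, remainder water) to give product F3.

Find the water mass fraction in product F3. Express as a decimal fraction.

0.3741

Vapour removed = 0.563×0.335×976.1 = 184.1 kg/h; concentrate = 792 kg/h.
water reaching the mixer = 142.9 (from concentrate) + 829.2×0.559 = 606.42 kg/h.
Product flow = 792 + 829.2 = 1621.2 kg/h; water fraction = 0.3741.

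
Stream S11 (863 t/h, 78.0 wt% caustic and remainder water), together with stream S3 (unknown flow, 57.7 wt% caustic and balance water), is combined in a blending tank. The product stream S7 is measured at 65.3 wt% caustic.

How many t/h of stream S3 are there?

1442 t/h

Let S3 be the unknown flow. Total out = 863 + S3.
caustic balance: 673.14 + 0.577·S3 = 0.653·(863 + S3)
(0.577 − 0.653)·S3 = 0.653×863 − 673.14 = -109.6
S3 = -109.6 / -0.076 = 1442.1 t/h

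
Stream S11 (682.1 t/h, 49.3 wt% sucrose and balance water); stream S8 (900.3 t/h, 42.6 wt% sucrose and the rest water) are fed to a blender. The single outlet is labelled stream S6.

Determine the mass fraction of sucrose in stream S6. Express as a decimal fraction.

Total flow out = 682.1 + 900.3 = 1582.4 t/h.
sucrose in = 682.1×0.493 + 900.3×0.426 = 719.8 t/h.
sucrose mass fraction in S6 = 719.8/1582.4 = 0.455.

0.455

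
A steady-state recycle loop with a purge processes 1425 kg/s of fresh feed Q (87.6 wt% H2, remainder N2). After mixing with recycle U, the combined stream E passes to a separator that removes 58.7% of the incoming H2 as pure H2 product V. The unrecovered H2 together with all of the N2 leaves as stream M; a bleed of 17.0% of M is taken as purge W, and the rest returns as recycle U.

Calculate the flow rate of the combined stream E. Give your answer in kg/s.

N2 enters only via Q and leaves only via the purge: 1425×0.124 = 0.170×(N2 in M), and the separator passes all N2, so N2 in E = N2 in M = 1039.4 kg/s.
H2 in E: m_A = 1425×0.876 + (1−0.170)·(1−0.587)·m_A, so m_A = 1248.3/0.6572 = 1899.4 kg/s.
E = 1899.4 + 1039.4 = 2938.8 kg/s.

2939 kg/s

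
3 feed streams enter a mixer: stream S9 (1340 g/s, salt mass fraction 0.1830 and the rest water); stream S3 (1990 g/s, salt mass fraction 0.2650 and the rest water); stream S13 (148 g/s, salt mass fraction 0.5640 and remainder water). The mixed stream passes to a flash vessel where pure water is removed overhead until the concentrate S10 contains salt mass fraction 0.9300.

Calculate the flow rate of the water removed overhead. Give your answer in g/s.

2558 g/s

salt entering = 1340×0.183 + 1990×0.265 + 148×0.564 = 856.04 g/s.
All salt reports to S10, so S10 = 856.04/0.930 = 920.48 g/s.
Total feed = 3478 g/s; overhead = 3478 − 920.48 = 2557.5 g/s.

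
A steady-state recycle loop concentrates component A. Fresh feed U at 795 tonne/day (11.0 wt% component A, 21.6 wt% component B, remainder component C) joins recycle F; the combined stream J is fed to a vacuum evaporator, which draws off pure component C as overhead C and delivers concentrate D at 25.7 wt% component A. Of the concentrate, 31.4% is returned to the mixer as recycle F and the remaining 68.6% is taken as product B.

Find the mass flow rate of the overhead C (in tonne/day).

454.7 tonne/day

Overall component A balance (none leaves overhead): component A in fresh feed = component A in product, i.e. 795×0.110 = (1−0.314)·D·0.257.
D = 87.45/(0.257×0.686) = 496.02 tonne/day.
Recycle F = 0.314×496.02 = 155.75 tonne/day.
Combined feed J = 795 + 155.75 = 950.75 tonne/day.
Overhead C = J − D = 950.75 − 496.02 = 454.73 tonne/day.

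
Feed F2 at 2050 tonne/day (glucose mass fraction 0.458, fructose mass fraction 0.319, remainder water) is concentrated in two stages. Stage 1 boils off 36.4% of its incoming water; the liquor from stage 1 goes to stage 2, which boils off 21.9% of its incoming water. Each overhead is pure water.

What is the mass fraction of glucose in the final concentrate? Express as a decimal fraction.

water in feed = 2050×0.223 = 457.15 tonne/day.
After stage 1: water left = (1−0.364)×457.15 = 290.75; stream total = 1883.6 tonne/day.
After stage 2: water left = (1−0.219)×290.75 = 227.07; final concentrate = 1819.9 tonne/day.
glucose fraction = 938.9/1819.9 = 0.516.

0.516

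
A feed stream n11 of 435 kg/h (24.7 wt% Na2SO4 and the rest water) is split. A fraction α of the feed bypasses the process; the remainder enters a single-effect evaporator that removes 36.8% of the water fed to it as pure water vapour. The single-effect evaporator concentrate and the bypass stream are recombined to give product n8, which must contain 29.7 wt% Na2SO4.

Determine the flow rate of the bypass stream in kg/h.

All 435×0.247 = 107.44 kg/h of Na2SO4 reaches n8, so n8 = 107.44/0.297 = 361.77 kg/h and vapour = 73.232 kg/h.
The evaporator receives (1−α)·435 of feed at 0.753 water and removes 0.368 of that water:
0.368×0.753×(1−α)×435 = 73.232
(1−α) = 73.232/120.54 = 0.6075;  α = 0.3925.
Bypass flow = 0.3925×435 = 170.72 kg/h.

170.7 kg/h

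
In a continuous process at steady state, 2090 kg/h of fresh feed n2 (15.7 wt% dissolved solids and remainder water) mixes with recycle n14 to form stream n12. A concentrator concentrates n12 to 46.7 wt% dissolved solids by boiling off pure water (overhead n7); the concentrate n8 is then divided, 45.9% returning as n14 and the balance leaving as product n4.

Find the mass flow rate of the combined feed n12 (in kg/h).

2686 kg/h

Overall dissolved solids balance (none leaves overhead): dissolved solids in fresh feed = dissolved solids in product, i.e. 2090×0.157 = (1−0.459)·n8·0.467.
n8 = 328.13/(0.467×0.541) = 1298.8 kg/h.
Recycle n14 = 0.459×1298.8 = 596.13 kg/h.
Combined feed n12 = 2090 + 596.13 = 2686.1 kg/h.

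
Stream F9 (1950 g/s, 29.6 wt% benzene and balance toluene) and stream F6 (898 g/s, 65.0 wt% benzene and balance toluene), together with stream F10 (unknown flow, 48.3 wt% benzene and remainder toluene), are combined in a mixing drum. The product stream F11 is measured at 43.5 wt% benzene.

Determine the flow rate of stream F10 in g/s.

1625 g/s

Let F10 be the unknown flow. Total out = 2848 + F10.
benzene balance: 1160.9 + 0.483·F10 = 0.435·(2848 + F10)
(0.483 − 0.435)·F10 = 0.435×2848 − 1160.9 = 77.98
F10 = 77.98 / 0.048 = 1624.6 g/s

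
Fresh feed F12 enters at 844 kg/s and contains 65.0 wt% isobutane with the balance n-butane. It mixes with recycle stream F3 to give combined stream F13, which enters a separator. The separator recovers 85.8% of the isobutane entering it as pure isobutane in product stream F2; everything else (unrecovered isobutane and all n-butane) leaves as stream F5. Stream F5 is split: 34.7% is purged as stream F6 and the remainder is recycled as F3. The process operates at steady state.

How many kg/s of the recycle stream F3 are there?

n-butane enters only via F12 and leaves only via the purge: 844×0.350 = 0.347×(n-butane in F5), and the separator passes all n-butane, so n-butane in F13 = n-butane in F5 = 851.3 kg/s.
isobutane in F13: m_A = 844×0.650 + (1−0.347)·(1−0.858)·m_A, so m_A = 548.6/0.9073 = 604.67 kg/s.
F5 = (1−0.858)×604.67 + 851.3 = 937.16 kg/s.
Recycle F3 = (1−0.347)×937.16 = 611.97 kg/s.

612 kg/s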